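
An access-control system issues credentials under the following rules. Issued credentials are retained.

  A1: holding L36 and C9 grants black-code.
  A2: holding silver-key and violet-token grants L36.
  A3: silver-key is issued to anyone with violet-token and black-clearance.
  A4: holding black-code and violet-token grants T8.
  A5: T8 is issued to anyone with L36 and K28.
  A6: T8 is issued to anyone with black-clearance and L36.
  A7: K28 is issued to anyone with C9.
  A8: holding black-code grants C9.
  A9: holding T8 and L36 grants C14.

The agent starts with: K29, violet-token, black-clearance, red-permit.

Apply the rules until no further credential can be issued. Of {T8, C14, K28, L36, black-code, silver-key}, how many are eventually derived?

Holding violet-token and black-clearance grants silver-key (A3).
Holding silver-key and violet-token grants L36 (A2).
Holding black-clearance and L36 grants T8 (A6).
Holding T8 and L36 grants C14 (A9).
T8: reached.
C14: reached.
K28 would need C9 (A7), but C9 is never granted.
L36: reached.
black-code would need L36 and C9 (A1), but C9 is never granted.
silver-key: reached.
Reached: T8, C14, L36, and silver-key — 4 of the 6.

4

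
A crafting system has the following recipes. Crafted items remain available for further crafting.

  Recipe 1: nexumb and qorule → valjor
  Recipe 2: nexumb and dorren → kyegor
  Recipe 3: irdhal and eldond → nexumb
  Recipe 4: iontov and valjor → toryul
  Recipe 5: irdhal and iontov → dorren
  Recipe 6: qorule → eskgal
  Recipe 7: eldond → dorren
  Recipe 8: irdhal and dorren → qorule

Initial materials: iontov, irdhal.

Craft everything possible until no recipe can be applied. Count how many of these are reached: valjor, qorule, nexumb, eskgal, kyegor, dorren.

3

irdhal and iontov → dorren (Recipe 5).
irdhal and dorren → qorule (Recipe 8).
Using Recipe 6, qorule makes eskgal.
valjor would need nexumb and qorule (Recipe 1), but nexumb is never obtained.
qorule: reached.
nexumb would need irdhal and eldond (Recipe 3), but eldond is never obtained.
eskgal: reached.
kyegor would need nexumb and dorren (Recipe 2), but nexumb is never obtained.
dorren: reached.
Reached: qorule, eskgal, and dorren — 3 of the 6.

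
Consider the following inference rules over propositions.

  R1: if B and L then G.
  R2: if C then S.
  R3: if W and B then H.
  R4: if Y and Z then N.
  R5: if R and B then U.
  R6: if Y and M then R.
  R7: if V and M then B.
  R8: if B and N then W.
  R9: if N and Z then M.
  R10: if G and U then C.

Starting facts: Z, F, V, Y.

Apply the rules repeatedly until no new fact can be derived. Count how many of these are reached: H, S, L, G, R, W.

From Y and Z, R4 gives N.
From N and Z, R9 gives M.
From V and M, R7 gives B.
From Y and M, R6 gives R.
From B and N, R8 gives W.
From W and B, R3 gives H.
H: reached.
S would need C (R2), but C is never established.
No rule produces L, and it is not given.
G would need B and L (R1), but L is never established.
R: reached.
W: reached.
Reached: H, R, and W — 3 of the 6.

3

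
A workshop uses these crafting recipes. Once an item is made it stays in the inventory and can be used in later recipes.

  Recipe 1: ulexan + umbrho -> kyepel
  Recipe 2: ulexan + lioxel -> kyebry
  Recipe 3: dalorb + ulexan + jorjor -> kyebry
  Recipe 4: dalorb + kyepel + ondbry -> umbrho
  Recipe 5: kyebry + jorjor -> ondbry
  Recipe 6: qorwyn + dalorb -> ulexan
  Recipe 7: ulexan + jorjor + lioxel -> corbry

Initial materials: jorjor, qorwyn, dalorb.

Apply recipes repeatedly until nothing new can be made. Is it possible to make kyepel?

No

kyepel would need ulexan and umbrho (Recipe 1), but umbrho is never obtained.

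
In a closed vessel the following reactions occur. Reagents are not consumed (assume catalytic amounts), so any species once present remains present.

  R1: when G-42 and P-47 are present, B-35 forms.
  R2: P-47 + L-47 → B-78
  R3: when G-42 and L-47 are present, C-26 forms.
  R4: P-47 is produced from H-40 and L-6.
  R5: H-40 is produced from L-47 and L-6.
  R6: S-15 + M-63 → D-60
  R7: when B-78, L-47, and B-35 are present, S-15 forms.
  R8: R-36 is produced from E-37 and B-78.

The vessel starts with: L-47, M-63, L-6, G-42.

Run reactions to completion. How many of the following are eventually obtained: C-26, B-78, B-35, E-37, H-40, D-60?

L-47 and L-6 present → H-40 forms (R5).
G-42 and L-47 present → C-26 forms (R3).
H-40 and L-6 present → P-47 forms (R4).
G-42 and P-47 present → B-35 forms (R1).
P-47 and L-47 present → B-78 forms (R2).
B-78, L-47, and B-35 present → S-15 forms (R7).
S-15 and M-63 present → D-60 forms (R6).
C-26: reached.
B-78: reached.
B-35: reached.
No rule produces E-37, and it is not given.
H-40: reached.
D-60: reached.
Reached: C-26, B-78, B-35, H-40, and D-60 — 5 of the 6.

5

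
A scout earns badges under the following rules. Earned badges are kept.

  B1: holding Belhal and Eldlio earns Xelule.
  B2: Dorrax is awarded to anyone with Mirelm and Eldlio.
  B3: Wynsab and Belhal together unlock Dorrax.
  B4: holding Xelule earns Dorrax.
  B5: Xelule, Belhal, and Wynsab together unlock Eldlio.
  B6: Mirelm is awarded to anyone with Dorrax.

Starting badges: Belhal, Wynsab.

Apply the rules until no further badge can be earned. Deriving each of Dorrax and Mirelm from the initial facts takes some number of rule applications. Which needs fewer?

Dorrax: With Wynsab and Belhal, Dorrax is earned (B3). [1 rule application]
Mirelm: With Wynsab and Belhal, Dorrax is earned (B3). With Dorrax, Mirelm is earned (B6). [2 rule applications]
Dorrax needs fewer.

Dorrax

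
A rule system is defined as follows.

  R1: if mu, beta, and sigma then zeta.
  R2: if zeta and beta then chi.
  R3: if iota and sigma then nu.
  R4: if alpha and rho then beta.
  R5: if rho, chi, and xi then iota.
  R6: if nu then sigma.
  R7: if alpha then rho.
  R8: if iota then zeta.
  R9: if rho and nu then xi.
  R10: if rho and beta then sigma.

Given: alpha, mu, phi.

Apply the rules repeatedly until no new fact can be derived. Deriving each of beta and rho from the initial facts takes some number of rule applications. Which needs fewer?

rho

rho: From alpha, R7 gives rho. [1 rule application]
beta: From alpha, R7 gives rho. alpha and rho hold, so beta follows (R4). [2 rule applications]
rho needs fewer.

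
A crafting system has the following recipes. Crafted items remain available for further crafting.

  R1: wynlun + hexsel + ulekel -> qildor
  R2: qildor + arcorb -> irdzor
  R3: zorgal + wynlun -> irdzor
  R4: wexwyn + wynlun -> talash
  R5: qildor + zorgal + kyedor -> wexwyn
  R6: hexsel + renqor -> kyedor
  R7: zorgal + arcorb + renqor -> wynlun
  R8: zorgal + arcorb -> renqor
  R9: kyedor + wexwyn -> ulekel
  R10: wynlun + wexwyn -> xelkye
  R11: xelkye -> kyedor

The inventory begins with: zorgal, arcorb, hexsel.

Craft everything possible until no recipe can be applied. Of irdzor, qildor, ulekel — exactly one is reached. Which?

irdzor

Using R8, zorgal and arcorb make renqor.
Using R7, zorgal, arcorb, and renqor make wynlun.
Using R3, zorgal and wynlun make irdzor.
ulekel would need kyedor and wexwyn (R9), but wexwyn is never obtained. qildor would need wynlun, hexsel, and ulekel (R1), but ulekel is never obtained.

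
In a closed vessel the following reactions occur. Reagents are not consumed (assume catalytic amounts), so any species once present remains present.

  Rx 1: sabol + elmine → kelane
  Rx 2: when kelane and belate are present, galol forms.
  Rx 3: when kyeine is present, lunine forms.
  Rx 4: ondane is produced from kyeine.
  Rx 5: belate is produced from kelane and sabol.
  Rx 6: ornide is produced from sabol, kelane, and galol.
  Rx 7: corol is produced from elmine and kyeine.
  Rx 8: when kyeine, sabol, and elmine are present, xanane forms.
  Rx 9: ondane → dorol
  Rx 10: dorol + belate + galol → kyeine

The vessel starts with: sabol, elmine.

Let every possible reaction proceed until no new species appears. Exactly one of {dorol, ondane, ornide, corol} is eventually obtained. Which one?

sabol and elmine present → kelane forms (Rx 1).
kelane and sabol present → belate forms (Rx 5).
kelane and belate present → galol forms (Rx 2).
sabol, kelane, and galol present → ornide forms (Rx 6).
corol would need elmine and kyeine (Rx 7), but kyeine never forms. dorol would need ondane (Rx 9), but ondane never forms. ondane would need kyeine (Rx 4), but kyeine never forms.

ornide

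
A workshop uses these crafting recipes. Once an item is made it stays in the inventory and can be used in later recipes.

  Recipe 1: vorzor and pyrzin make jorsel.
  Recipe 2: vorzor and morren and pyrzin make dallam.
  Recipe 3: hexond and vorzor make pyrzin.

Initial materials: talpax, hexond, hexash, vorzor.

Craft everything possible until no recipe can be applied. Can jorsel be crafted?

Yes

hexond and vorzor → pyrzin (Recipe 3).
vorzor and pyrzin → jorsel (Recipe 1).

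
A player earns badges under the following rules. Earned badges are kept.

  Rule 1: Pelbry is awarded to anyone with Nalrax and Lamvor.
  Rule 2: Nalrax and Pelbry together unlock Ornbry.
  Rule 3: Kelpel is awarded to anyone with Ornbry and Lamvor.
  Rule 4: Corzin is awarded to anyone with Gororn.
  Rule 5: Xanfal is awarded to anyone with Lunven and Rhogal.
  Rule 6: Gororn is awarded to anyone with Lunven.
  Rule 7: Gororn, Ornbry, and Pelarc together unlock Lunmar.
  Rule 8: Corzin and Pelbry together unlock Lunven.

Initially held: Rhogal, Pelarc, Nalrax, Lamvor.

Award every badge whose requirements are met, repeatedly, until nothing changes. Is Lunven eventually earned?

Lunven would need Corzin and Pelbry (Rule 8), but Corzin is never earned.

No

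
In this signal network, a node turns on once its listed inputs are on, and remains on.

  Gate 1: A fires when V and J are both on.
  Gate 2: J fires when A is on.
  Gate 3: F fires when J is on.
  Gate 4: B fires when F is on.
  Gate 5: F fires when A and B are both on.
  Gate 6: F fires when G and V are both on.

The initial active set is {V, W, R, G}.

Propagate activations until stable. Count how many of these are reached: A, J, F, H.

G and V are on, so F fires (Gate 6).
A would need V and J (Gate 1), but J never turns on.
J would need A (Gate 2), but A never turns on.
F: reached.
No rule produces H, and it is not given.
Reached: F — 1 of the 4.

1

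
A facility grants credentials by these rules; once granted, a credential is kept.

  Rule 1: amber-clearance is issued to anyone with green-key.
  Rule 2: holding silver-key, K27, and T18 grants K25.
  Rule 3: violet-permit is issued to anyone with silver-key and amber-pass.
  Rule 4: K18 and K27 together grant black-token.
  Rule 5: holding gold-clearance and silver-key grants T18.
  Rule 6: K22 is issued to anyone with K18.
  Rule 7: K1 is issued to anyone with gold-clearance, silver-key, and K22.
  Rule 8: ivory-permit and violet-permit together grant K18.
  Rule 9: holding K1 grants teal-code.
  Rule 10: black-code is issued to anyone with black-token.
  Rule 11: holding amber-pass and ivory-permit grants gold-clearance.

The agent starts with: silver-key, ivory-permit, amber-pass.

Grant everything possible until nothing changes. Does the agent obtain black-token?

black-token would need K18 and K27 (Rule 4), but K27 is never granted.

No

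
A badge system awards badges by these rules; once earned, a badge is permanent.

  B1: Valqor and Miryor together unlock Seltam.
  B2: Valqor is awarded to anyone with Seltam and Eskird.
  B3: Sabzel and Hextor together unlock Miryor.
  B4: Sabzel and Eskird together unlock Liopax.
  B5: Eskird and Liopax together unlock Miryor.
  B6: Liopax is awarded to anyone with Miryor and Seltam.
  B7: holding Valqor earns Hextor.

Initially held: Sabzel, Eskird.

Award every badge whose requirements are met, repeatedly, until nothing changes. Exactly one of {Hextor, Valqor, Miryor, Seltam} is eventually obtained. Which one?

Miryor

With Sabzel and Eskird, Liopax is earned (B4).
With Eskird and Liopax, Miryor is earned (B5).
Hextor would need Valqor (B7), but Valqor is never earned. Valqor would need Seltam and Eskird (B2), but Seltam is never earned. Seltam would need Valqor and Miryor (B1), but Valqor is never earned.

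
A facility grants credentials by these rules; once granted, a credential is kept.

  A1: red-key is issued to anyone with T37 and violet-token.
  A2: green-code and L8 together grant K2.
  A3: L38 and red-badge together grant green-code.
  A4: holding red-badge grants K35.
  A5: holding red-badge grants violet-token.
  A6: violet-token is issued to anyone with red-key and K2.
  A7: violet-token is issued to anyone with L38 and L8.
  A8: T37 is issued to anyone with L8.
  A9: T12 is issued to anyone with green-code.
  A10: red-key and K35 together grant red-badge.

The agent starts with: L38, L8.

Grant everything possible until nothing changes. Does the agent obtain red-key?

Holding L38 and L8 grants violet-token (A7).
Holding L8 grants T37 (A8).
Holding T37 and violet-token grants red-key (A1).

Yes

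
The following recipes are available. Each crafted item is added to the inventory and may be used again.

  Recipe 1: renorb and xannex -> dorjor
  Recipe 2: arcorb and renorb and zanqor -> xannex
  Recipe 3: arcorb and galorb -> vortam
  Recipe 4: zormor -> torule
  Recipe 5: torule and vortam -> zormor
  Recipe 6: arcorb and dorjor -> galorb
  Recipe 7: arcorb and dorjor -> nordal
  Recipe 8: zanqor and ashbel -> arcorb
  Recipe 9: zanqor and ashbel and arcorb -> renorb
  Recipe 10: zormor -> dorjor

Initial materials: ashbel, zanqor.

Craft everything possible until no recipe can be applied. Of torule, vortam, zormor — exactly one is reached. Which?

Using Recipe 8, zanqor and ashbel make arcorb.
zanqor and ashbel and arcorb -> renorb (Recipe 9).
Using Recipe 2, arcorb, renorb, and zanqor make xannex.
renorb and xannex -> dorjor (Recipe 1).
arcorb and dorjor -> galorb (Recipe 6).
Using Recipe 3, arcorb and galorb make vortam.
torule would need zormor (Recipe 4), but zormor is never obtained. zormor would need torule and vortam (Recipe 5), but torule is never obtained.

vortam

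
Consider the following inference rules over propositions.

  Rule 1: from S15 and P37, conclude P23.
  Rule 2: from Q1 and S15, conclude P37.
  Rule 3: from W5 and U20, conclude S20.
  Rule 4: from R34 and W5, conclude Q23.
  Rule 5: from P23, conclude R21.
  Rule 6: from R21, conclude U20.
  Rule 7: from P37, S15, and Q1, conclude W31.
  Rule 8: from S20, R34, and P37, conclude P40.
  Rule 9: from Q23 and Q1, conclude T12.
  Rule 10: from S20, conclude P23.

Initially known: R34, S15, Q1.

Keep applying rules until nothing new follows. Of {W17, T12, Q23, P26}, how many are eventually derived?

0

No rule produces W17, and it is not given.
T12 would need Q23 and Q1 (Rule 9), but Q23 is never established.
Q23 would need R34 and W5 (Rule 4), but W5 is never established.
No rule produces P26, and it is not given.
None of the 4 are reached.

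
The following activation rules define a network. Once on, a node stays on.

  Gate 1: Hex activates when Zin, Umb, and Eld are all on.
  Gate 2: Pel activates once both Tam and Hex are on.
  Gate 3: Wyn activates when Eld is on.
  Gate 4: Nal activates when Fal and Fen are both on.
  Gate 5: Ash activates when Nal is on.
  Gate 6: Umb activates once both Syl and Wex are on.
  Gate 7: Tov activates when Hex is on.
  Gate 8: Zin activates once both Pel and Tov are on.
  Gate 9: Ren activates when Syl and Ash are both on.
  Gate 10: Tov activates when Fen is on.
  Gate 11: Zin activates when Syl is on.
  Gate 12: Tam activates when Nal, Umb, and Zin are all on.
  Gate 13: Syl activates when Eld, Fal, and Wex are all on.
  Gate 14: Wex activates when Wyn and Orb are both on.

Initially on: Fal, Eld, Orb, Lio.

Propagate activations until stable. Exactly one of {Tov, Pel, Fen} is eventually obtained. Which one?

Tov

Eld is on, so Wyn activates (Gate 3).
Gate 14: Wyn and Orb on → Wex on.
Gate 13: Eld, Fal, and Wex on → Syl on.
Syl is on, so Zin activates (Gate 11).
Syl and Wex are on, so Umb activates (Gate 6).
Gate 1: Zin, Umb, and Eld on → Hex on.
Gate 7: Hex on → Tov on.
Pel would need Tam and Hex (Gate 2), but Tam never turns on. No rule produces Fen, and it is not given.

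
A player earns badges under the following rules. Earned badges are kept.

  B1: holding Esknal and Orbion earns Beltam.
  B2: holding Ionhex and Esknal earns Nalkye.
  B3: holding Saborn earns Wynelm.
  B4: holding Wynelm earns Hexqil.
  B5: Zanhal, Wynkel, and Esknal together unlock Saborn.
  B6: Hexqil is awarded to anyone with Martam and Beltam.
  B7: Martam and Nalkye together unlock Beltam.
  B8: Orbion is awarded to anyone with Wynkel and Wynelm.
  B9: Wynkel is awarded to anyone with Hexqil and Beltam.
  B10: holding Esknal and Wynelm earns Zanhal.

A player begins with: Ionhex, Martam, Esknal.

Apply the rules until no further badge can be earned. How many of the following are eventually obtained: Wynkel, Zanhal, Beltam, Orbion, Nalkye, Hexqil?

With Ionhex and Esknal, Nalkye is earned (B2).
With Martam and Nalkye, Beltam is earned (B7).
With Martam and Beltam, Hexqil is earned (B6).
With Hexqil and Beltam, Wynkel is earned (B9).
Wynkel: reached.
Zanhal would need Esknal and Wynelm (B10), but Wynelm is never earned.
Beltam: reached.
Orbion would need Wynkel and Wynelm (B8), but Wynelm is never earned.
Nalkye: reached.
Hexqil: reached.
Reached: Wynkel, Beltam, Nalkye, and Hexqil — 4 of the 6.

4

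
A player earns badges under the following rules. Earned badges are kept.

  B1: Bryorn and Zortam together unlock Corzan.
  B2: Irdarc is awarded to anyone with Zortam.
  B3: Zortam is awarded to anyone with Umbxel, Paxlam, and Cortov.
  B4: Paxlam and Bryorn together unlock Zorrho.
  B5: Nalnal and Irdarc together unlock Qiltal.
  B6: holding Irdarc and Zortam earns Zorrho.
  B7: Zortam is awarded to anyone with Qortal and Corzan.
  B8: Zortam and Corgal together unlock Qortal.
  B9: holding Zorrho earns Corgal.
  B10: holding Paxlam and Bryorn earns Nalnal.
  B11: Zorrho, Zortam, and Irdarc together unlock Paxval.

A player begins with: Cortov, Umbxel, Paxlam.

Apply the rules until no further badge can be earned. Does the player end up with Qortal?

With Umbxel, Paxlam, and Cortov, Zortam is earned (B3).
With Zortam, Irdarc is earned (B2).
With Irdarc and Zortam, Zorrho is earned (B6).
With Zorrho, Corgal is earned (B9).
With Zortam and Corgal, Qortal is earned (B8).

Yes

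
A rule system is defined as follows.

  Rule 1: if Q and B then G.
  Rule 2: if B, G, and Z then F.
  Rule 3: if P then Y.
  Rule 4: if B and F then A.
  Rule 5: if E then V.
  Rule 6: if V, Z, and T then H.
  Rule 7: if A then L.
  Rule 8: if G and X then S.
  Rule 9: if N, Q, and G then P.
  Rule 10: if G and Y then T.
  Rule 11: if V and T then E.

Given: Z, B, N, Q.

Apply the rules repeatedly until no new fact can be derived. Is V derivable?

No

V would need E (Rule 5), but E is never established.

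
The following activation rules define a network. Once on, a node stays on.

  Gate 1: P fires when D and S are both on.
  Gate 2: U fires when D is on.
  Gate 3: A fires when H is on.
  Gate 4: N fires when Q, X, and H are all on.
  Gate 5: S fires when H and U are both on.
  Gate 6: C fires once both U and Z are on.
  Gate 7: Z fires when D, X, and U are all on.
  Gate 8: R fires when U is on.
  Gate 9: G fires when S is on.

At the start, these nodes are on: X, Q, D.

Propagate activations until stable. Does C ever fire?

D is on, so U fires (Gate 2).
Gate 7: D, X, and U on → Z on.
U and Z are on, so C fires (Gate 6).

Yes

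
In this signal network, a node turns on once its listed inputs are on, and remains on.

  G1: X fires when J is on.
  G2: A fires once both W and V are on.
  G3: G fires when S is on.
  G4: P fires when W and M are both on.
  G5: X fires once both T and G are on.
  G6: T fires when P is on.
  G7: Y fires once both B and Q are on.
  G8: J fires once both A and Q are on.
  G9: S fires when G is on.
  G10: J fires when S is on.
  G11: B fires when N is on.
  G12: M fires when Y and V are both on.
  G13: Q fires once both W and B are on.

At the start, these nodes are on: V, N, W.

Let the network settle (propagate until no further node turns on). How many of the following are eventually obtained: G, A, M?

W and V are on, so A fires (G2).
N is on, so B fires (G11).
W and B are on, so Q fires (G13).
G7: B and Q on → Y on.
Y and V are on, so M fires (G12).
G would need S (G3), but S never turns on.
A: reached.
M: reached.
Reached: A and M — 2 of the 3.

2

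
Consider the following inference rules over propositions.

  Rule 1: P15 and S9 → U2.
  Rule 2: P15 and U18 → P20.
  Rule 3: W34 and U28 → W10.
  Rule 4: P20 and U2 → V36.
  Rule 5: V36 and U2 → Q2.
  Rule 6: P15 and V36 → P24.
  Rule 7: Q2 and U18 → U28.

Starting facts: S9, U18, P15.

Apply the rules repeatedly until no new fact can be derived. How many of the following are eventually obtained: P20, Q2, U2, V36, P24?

5

From P15 and U18, Rule 2 gives P20.
From P15 and S9, Rule 1 gives U2.
P20 and U2 hold, so V36 follows (Rule 4).
V36 and U2 hold, so Q2 follows (Rule 5).
P15 and V36 hold, so P24 follows (Rule 6).
P20: reached.
Q2: reached.
U2: reached.
V36: reached.
P24: reached.
All 5 are reached.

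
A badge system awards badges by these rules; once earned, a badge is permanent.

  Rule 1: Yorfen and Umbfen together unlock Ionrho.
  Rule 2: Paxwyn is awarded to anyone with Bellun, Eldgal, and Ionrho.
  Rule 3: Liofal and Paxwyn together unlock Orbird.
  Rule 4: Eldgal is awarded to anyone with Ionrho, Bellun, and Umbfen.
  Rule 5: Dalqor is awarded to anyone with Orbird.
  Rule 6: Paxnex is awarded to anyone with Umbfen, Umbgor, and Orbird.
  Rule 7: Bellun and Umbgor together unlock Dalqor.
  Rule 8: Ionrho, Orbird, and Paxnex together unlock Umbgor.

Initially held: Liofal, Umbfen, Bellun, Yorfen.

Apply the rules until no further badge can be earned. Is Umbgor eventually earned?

No

Umbgor would need Ionrho, Orbird, and Paxnex (Rule 8), but Paxnex is never earned.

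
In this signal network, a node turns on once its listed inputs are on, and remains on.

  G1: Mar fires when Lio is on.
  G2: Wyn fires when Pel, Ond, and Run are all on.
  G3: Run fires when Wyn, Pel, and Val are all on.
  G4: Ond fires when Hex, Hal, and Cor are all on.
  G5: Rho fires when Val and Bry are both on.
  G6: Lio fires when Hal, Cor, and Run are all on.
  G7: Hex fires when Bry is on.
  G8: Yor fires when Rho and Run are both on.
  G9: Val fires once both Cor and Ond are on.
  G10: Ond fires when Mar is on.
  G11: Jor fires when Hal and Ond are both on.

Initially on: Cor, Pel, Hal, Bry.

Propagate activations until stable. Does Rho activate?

G7: Bry on → Hex on.
Hex, Hal, and Cor are on, so Ond fires (G4).
Cor and Ond are on, so Val fires (G9).
G5: Val and Bry on → Rho on.

Yes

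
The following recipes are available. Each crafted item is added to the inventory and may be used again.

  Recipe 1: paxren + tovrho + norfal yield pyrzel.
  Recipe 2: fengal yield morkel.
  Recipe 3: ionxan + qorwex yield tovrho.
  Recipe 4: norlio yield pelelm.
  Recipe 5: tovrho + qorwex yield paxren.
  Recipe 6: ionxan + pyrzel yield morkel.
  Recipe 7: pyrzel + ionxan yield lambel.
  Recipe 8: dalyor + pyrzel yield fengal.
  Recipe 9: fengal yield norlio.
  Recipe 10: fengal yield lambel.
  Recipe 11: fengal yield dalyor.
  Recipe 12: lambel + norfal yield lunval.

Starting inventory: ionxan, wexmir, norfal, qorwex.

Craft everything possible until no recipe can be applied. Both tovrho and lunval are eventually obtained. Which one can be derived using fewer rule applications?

tovrho

tovrho: Using Recipe 3, ionxan and qorwex make tovrho. [1 rule application]
lunval: ionxan + qorwex → tovrho (Recipe 3). Using Recipe 5, tovrho and qorwex make paxren. paxren + tovrho + norfal → pyrzel (Recipe 1). Using Recipe 7, pyrzel and ionxan make lambel. lambel + norfal → lunval (Recipe 12). [5 rule applications]
tovrho needs fewer.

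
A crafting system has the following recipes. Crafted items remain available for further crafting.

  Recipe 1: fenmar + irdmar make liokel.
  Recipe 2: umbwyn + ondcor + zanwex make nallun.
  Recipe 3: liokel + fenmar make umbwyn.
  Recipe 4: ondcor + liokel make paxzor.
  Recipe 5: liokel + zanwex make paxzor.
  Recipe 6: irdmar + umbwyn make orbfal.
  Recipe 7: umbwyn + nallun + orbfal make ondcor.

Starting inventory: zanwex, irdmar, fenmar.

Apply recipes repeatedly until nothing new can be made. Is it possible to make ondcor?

No

ondcor would need umbwyn, nallun, and orbfal (Recipe 7), but nallun is never obtained.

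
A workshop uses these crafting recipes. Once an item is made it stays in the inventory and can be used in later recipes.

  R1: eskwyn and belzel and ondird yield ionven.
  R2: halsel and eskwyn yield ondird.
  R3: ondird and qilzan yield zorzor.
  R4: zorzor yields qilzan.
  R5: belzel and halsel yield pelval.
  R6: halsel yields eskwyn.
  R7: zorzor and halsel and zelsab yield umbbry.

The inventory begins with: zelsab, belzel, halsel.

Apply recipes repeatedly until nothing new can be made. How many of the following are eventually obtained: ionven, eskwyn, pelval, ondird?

Using R6, halsel makes eskwyn.
Using R5, belzel and halsel make pelval.
halsel and eskwyn → ondird (R2).
Using R1, eskwyn, belzel, and ondird make ionven.
ionven: reached.
eskwyn: reached.
pelval: reached.
ondird: reached.
All 4 are reached.

4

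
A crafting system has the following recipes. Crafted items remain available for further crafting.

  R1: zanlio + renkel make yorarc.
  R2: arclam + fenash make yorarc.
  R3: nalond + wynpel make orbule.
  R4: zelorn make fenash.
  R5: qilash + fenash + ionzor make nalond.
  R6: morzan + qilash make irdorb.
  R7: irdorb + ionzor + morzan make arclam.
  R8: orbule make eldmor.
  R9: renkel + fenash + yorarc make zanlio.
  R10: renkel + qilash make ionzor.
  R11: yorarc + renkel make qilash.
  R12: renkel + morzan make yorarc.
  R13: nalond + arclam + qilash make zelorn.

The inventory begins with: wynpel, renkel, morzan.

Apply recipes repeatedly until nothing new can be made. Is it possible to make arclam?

Using R12, renkel and morzan make yorarc.
Using R11, yorarc and renkel make qilash.
Using R6, morzan and qilash make irdorb.
renkel + qilash → ionzor (R10).
irdorb + ionzor + morzan → arclam (R7).

Yes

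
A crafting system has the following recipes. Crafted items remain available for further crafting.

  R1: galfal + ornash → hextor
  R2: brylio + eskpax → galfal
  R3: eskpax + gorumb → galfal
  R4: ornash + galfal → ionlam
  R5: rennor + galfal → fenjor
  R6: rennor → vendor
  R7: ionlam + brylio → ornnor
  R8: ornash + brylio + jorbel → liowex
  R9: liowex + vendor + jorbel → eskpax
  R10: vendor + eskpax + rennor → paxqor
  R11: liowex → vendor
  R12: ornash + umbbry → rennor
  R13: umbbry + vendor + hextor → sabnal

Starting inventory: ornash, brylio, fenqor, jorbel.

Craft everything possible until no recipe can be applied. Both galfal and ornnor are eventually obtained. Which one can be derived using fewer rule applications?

galfal

galfal: Using R8, ornash, brylio, and jorbel make liowex. liowex → vendor (R11). liowex + vendor + jorbel → eskpax (R9). Using R2, brylio and eskpax make galfal. [4 rule applications]
ornnor: Using R8, ornash, brylio, and jorbel make liowex. Using R11, liowex makes vendor. Using R9, liowex, vendor, and jorbel make eskpax. Using R2, brylio and eskpax make galfal. Using R4, ornash and galfal make ionlam. Using R7, ionlam and brylio make ornnor. [6 rule applications]
galfal needs fewer.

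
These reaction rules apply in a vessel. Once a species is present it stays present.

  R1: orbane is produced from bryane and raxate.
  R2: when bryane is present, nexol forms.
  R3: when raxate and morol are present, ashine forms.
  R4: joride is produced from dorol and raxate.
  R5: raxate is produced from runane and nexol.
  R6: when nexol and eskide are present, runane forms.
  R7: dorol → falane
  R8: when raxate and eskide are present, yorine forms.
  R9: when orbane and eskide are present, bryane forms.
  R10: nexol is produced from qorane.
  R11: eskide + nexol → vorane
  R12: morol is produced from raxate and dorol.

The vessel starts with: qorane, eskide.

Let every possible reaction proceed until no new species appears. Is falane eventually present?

falane would need dorol (R7), but dorol never forms.

No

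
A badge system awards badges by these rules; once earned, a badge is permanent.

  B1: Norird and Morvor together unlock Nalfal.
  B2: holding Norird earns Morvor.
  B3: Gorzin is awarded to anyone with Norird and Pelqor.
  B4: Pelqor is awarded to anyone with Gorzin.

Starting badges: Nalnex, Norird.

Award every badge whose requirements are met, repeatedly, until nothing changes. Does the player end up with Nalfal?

With Norird, Morvor is earned (B2).
With Norird and Morvor, Nalfal is earned (B1).

Yes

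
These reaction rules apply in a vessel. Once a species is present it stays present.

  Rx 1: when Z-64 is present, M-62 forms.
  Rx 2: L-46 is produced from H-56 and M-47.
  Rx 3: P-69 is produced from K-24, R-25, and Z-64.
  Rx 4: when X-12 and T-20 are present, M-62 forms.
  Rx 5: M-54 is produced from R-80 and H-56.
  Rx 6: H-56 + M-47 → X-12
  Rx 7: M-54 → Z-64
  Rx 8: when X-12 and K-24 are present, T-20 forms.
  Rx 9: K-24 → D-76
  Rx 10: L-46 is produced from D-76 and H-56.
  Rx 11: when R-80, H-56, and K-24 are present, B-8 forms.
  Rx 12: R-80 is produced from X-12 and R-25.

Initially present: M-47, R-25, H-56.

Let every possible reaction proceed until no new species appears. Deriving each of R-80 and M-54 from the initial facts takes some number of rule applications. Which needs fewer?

R-80: H-56 and M-47 present → X-12 forms (Rx 6). X-12 and R-25 present → R-80 forms (Rx 12). [2 rule applications]
M-54: H-56 and M-47 present → X-12 forms (Rx 6). X-12 and R-25 present → R-80 forms (Rx 12). R-80 and H-56 present → M-54 forms (Rx 5). [3 rule applications]
R-80 needs fewer.

R-80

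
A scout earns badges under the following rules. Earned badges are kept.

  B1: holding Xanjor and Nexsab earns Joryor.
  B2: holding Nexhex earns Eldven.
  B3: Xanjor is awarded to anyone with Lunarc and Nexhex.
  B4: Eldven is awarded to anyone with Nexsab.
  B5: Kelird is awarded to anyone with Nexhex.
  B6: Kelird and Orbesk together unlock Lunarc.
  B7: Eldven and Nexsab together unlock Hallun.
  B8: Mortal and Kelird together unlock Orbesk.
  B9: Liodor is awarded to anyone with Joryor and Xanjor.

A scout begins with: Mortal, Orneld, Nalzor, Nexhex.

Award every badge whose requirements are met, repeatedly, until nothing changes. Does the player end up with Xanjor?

With Nexhex, Kelird is earned (B5).
With Mortal and Kelird, Orbesk is earned (B8).
With Kelird and Orbesk, Lunarc is earned (B6).
With Lunarc and Nexhex, Xanjor is earned (B3).

Yes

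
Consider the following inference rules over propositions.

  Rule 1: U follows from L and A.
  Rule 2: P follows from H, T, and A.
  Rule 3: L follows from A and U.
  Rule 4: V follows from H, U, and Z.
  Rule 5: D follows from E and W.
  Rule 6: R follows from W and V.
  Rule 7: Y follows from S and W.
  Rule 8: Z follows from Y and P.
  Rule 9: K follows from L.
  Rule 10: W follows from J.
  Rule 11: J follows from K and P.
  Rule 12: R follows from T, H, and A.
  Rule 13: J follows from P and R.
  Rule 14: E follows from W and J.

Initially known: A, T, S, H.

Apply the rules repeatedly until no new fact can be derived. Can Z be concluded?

Yes

From T, H, and A, Rule 12 gives R.
From H, T, and A, Rule 2 gives P.
P and R hold, so J follows (Rule 13).
From J, Rule 10 gives W.
S and W hold, so Y follows (Rule 7).
Y and P hold, so Z follows (Rule 8).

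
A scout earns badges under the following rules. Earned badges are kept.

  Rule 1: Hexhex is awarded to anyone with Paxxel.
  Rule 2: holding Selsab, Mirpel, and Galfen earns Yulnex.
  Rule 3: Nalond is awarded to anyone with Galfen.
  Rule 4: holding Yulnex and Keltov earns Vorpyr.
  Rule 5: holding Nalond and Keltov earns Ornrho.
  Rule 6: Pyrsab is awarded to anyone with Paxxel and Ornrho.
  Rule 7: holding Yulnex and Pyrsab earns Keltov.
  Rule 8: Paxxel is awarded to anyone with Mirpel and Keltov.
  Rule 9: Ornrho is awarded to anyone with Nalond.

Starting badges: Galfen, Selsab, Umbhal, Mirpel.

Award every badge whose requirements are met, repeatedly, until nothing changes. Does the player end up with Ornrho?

Yes

With Galfen, Nalond is earned (Rule 3).
With Nalond, Ornrho is earned (Rule 9).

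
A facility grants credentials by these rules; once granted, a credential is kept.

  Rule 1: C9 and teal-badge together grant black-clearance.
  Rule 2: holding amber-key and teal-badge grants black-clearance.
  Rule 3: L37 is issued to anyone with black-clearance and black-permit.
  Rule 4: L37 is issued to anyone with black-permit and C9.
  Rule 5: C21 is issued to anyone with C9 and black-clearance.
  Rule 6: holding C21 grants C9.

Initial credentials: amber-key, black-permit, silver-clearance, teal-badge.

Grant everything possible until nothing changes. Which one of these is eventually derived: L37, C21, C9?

Holding amber-key and teal-badge grants black-clearance (Rule 2).
Holding black-clearance and black-permit grants L37 (Rule 3).
C21 would need C9 and black-clearance (Rule 5), but C9 is never granted. C9 would need C21 (Rule 6), but C21 is never granted.

L37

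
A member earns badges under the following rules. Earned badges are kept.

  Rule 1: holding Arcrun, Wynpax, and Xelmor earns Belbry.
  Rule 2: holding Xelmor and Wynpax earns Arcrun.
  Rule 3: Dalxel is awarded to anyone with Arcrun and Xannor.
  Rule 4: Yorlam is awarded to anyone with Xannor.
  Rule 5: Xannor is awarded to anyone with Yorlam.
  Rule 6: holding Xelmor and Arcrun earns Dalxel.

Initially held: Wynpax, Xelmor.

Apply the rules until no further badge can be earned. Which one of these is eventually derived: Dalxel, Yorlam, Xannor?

Dalxel

With Xelmor and Wynpax, Arcrun is earned (Rule 2).
With Xelmor and Arcrun, Dalxel is earned (Rule 6).
Xannor would need Yorlam (Rule 5), but Yorlam is never earned. Yorlam would need Xannor (Rule 4), but Xannor is never earned.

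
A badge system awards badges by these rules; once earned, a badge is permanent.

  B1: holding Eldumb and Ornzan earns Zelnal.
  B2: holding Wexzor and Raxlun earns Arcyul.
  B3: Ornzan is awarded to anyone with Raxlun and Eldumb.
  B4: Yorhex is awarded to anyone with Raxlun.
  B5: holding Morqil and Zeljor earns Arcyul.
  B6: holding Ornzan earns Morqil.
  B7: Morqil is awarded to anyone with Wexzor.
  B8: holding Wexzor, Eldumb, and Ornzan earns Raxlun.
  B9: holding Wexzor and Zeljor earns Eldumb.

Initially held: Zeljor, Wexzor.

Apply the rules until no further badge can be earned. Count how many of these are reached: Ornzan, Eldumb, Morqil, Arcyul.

With Wexzor and Zeljor, Eldumb is earned (B9).
With Wexzor, Morqil is earned (B7).
With Morqil and Zeljor, Arcyul is earned (B5).
Ornzan would need Raxlun and Eldumb (B3), but Raxlun is never earned.
Eldumb: reached.
Morqil: reached.
Arcyul: reached.
Reached: Eldumb, Morqil, and Arcyul — 3 of the 4.

3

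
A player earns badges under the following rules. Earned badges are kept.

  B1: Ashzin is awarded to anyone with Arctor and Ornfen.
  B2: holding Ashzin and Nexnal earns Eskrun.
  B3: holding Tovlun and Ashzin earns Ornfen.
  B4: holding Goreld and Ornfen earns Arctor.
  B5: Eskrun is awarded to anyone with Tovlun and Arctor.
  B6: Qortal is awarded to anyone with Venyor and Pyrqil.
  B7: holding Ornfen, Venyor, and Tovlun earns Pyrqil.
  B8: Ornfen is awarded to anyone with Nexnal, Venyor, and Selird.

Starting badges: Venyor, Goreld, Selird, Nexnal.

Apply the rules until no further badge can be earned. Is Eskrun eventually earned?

Yes

With Nexnal, Venyor, and Selird, Ornfen is earned (B8).
With Goreld and Ornfen, Arctor is earned (B4).
With Arctor and Ornfen, Ashzin is earned (B1).
With Ashzin and Nexnal, Eskrun is earned (B2).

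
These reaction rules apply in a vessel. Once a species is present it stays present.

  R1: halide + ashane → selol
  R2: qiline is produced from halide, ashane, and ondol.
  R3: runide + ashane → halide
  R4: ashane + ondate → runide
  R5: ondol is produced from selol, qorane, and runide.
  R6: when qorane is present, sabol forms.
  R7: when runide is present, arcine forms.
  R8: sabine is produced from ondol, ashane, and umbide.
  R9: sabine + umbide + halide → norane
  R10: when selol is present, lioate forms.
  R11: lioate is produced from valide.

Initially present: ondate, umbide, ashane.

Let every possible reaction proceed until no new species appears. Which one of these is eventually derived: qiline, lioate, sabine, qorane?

lioate

ashane and ondate present → runide forms (R4).
runide and ashane present → halide forms (R3).
halide and ashane present → selol forms (R1).
selol present → lioate forms (R10).
No rule produces qorane, and it is not given. qiline would need halide, ashane, and ondol (R2), but ondol never forms. sabine would need ondol, ashane, and umbide (R8), but ondol never forms.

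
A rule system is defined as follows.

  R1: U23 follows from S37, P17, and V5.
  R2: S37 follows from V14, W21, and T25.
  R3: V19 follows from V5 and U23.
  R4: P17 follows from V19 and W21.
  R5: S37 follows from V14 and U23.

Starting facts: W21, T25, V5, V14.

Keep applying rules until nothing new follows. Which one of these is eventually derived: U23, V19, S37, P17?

S37

From V14, W21, and T25, R2 gives S37.
P17 would need V19 and W21 (R4), but V19 is never established. V19 would need V5 and U23 (R3), but U23 is never established. U23 would need S37, P17, and V5 (R1), but P17 is never established.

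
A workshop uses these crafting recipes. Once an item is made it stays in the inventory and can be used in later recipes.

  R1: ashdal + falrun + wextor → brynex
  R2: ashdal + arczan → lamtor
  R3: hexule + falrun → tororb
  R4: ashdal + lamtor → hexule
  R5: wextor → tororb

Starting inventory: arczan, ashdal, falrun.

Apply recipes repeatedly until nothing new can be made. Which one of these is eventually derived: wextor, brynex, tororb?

ashdal + arczan → lamtor (R2).
ashdal + lamtor → hexule (R4).
Using R3, hexule and falrun make tororb.
No rule produces wextor, and it is not given. brynex would need ashdal, falrun, and wextor (R1), but wextor is never obtained.

tororb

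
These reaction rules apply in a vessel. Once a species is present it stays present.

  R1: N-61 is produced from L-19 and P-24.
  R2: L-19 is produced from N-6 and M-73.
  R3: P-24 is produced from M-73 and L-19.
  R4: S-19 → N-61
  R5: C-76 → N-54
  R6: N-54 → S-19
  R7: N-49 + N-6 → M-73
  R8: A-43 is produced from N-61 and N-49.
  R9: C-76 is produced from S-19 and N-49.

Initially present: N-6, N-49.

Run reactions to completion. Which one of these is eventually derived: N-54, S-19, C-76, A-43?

A-43

N-49 and N-6 present → M-73 forms (R7).
N-6 and M-73 present → L-19 forms (R2).
M-73 and L-19 present → P-24 forms (R3).
L-19 and P-24 present → N-61 forms (R1).
N-61 and N-49 present → A-43 forms (R8).
C-76 would need S-19 and N-49 (R9), but S-19 never forms. N-54 would need C-76 (R5), but C-76 never forms. S-19 would need N-54 (R6), but N-54 never forms.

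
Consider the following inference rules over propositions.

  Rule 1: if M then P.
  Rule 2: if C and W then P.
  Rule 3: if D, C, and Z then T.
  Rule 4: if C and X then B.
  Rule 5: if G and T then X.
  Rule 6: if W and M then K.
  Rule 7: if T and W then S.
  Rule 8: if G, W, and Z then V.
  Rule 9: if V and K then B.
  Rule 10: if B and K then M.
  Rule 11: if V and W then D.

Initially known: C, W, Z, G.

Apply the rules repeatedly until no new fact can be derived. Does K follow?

No

K would need W and M (Rule 6), but M is never established.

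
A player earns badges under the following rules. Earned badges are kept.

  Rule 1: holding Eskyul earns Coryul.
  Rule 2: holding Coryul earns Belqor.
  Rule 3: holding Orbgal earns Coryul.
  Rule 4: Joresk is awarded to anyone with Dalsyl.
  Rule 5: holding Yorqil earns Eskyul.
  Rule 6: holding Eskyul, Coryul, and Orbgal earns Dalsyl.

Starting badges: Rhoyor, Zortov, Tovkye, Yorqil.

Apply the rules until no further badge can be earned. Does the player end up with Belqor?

With Yorqil, Eskyul is earned (Rule 5).
With Eskyul, Coryul is earned (Rule 1).
With Coryul, Belqor is earned (Rule 2).

Yes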